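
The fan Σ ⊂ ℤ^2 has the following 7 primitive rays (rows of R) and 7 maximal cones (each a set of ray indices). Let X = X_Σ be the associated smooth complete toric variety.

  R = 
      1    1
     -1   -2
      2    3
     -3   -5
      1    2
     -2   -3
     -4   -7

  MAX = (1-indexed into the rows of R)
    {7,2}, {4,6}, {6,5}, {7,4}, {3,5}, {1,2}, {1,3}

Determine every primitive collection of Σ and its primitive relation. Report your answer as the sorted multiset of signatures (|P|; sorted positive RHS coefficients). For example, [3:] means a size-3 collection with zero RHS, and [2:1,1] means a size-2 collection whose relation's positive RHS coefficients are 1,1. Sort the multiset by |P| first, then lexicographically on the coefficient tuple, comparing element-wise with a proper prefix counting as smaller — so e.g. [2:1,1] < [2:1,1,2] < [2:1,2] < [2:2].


The 14 primitive collections of Σ (r=7, n=2):

  P = {2,5}:  v_{2} + v_{5} = 0  ⟹  sig = [2:]
  P = {3,6}:  v_{3} + v_{6} = 0  ⟹  sig = [2:]
  P = {1,5}:  v_{1} + v_{5} = v_{3}  ⟹  sig = [2:1]
  P = {1,6}:  v_{1} + v_{6} = v_{2}  ⟹  sig = [2:1]
  P = {2,3}:  v_{2} + v_{3} = v_{1}  ⟹  sig = [2:1]
  P = {2,4}:  v_{2} + v_{4} = v_{7}  ⟹  sig = [2:1]
  P = {2,6}:  v_{2} + v_{6} = v_{4}  ⟹  sig = [2:1]
  P = {3,4}:  v_{3} + v_{4} = v_{2}  ⟹  sig = [2:1]
  P = {4,5}:  v_{4} + v_{5} = v_{6}  ⟹  sig = [2:1]
  P = {5,7}:  v_{5} + v_{7} = v_{4}  ⟹  sig = [2:1]
  P = {1,4}:  v_{1} + v_{4} = 2·v_{2}  ⟹  sig = [2:2]
  P = {3,7}:  v_{3} + v_{7} = 2·v_{2}  ⟹  sig = [2:2]
  P = {6,7}:  v_{6} + v_{7} = 2·v_{4}  ⟹  sig = [2:2]
  P = {1,7}:  v_{1} + v_{7} = 3·v_{2}  ⟹  sig = [2:3]

Hence PRS(X_Σ) =
    |P|=2: 14 collections, coeffs (), (), (1), (1), (1), (1), (1), (1), (1), (1), (2), (2), (2), (3)


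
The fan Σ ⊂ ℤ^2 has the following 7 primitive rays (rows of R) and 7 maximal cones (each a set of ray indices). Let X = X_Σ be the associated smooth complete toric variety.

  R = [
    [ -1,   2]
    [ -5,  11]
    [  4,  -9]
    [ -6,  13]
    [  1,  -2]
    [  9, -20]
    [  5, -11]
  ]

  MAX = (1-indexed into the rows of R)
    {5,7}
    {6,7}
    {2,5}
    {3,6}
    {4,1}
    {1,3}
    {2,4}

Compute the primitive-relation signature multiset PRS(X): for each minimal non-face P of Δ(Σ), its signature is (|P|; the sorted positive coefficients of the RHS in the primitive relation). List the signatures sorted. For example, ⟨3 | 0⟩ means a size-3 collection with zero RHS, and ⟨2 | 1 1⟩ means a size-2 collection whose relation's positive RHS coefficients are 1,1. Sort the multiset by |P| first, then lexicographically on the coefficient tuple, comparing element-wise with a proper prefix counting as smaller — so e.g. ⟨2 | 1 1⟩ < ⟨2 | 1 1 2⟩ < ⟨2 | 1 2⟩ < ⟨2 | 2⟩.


14 minimal non-faces of Δ(Σ) (on 7 rays):

  P={1,5}:  v_{1} + v_{5} = 0  →  sig = ⟨2 | 0⟩
  P={2,7}:  v_{2} + v_{7} = 0  →  sig = ⟨2 | 0⟩
  P={1,2}:  v_{1} + v_{2} = v_{4}  →  sig = ⟨2 | 1⟩
  P={1,7}:  v_{1} + v_{7} = v_{3}  →  sig = ⟨2 | 1⟩
  P={2,3}:  v_{2} + v_{3} = v_{1}  →  sig = ⟨2 | 1⟩
  P={2,6}:  v_{2} + v_{6} = v_{3}  →  sig = ⟨2 | 1⟩
  P={3,5}:  v_{3} + v_{5} = v_{7}  →  sig = ⟨2 | 1⟩
  P={3,7}:  v_{3} + v_{7} = v_{6}  →  sig = ⟨2 | 1⟩
  P={4,5}:  v_{4} + v_{5} = v_{2}  →  sig = ⟨2 | 1⟩
  P={4,7}:  v_{4} + v_{7} = v_{1}  →  sig = ⟨2 | 1⟩
  P={4,6}:  v_{4} + v_{6} = v_{1} + v_{3}  →  sig = ⟨2 | 1 1⟩
  P={1,6}:  v_{1} + v_{6} = 2·v_{3}  →  sig = ⟨2 | 2⟩
  P={3,4}:  v_{3} + v_{4} = 2·v_{1}  →  sig = ⟨2 | 2⟩
  P={5,6}:  v_{5} + v_{6} = 2·v_{7}  →  sig = ⟨2 | 2⟩

so the primitive-relation signature multiset is
    |P|=2: 14 collections, coeffs (), (), (1), (1), (1), (1), (1), (1), (1), (1), (1,1), (2), (2), (2)


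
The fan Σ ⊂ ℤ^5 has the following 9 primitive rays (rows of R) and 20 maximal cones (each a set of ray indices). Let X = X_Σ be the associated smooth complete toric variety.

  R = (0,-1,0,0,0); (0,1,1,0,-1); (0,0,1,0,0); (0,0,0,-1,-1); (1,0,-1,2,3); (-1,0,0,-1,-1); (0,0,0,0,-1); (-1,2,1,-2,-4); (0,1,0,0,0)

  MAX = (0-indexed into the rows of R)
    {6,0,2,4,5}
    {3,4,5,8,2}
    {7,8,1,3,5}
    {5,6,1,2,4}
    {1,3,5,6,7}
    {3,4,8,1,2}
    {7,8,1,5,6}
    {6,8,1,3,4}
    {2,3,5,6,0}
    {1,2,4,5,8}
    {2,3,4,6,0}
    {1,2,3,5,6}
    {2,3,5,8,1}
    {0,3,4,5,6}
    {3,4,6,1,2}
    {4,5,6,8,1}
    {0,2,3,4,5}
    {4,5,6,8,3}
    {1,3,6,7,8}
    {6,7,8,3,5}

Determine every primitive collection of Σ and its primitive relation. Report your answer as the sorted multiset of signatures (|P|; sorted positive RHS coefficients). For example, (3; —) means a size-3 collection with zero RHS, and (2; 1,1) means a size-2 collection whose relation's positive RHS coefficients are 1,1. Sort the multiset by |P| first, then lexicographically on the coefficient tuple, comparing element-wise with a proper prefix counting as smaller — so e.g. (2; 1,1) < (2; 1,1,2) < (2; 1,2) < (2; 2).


Δ(Σ) — 9 vertices, 9 min non-faces:

  {0,8}:  v_{0} + v_{8} = 0  ⇒ sig = (2; —)
  {0,1}:  v_{0} + v_{1} = v_{2} + v_{6}  ⇒ sig = (2; 1,1)
  {0,7}:  v_{0} + v_{7} = v_{1} + v_{3} + v_{5} + v_{6}  ⇒ sig = (2; 1,1,1,1)
  {2,7}:  v_{2} + v_{7} = 2·v_{1} + v_{3} + v_{5}  ⇒ sig = (2; 1,1,2)
  {4,7}:  v_{4} + v_{7} = v_{6} + 2·v_{8}  ⇒ sig = (2; 1,2)
  {2,6,8}:  v_{2} + v_{6} + v_{8} = v_{1}  ⇒ sig = (3; 1)
  {1,3,4,5}:  v_{1} + v_{3} + v_{4} + v_{5} = v_{8}  ⇒ sig = (4; 1)
  {2,3,4,5,6}:  v_{2} + v_{3} + v_{4} + v_{5} + v_{6} = 0  ⇒ sig = (5; —)
  {1,3,5,6,8}:  v_{1} + v_{3} + v_{5} + v_{6} + v_{8} = v_{7}  ⇒ sig = (5; 1)

Signatures (|P|; sorted positive RHS coefficients), sorted:
    |P|=2: 5 collections, coeffs (), (1,1), (1,1,1,1), (1,1,2), (1,2)
    |P|=3: 1 collection, coeffs (1)
    |P|=4: 1 collection, coeffs (1)
    |P|=5: 2 collections, coeffs (), (1)


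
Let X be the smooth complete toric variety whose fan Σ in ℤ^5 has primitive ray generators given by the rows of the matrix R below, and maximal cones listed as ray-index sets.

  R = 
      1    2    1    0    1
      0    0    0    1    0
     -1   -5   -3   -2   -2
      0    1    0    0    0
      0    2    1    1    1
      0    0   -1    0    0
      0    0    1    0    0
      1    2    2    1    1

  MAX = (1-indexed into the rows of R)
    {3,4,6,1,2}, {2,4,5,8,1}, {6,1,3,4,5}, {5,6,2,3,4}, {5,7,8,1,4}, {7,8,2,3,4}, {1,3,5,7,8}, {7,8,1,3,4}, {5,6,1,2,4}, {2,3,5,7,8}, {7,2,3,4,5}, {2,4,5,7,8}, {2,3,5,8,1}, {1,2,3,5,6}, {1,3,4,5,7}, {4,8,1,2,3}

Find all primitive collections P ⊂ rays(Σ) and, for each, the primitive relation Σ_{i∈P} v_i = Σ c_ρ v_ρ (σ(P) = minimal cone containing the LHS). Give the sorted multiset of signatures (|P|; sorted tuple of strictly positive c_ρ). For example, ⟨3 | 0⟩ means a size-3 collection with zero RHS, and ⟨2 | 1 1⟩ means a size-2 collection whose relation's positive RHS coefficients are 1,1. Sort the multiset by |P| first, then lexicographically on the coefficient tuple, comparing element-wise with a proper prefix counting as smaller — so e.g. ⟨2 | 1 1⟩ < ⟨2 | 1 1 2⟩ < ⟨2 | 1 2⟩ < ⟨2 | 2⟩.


The 5 primitive collections of Σ (r=8, n=5):

  • {6,7}:  v_{6} + v_{7} = 0 — sig = ⟨2 | 0⟩
  • {6,8}:  v_{6} + v_{8} = v_{1} + v_{2} — sig = ⟨2 | 1 1⟩
  • {1,2,7}:  v_{1} + v_{2} + v_{7} = v_{8} — sig = ⟨3 | 1⟩
  • {3,4,5,8}:  v_{3} + v_{4} + v_{5} + v_{8} = 0 — sig = ⟨4 | 0⟩
  • {1,2,3,4,5}:  v_{1} + v_{2} + v_{3} + v_{4} + v_{5} = v_{6} — sig = ⟨5 | 1⟩

Sorted signature multiset PRS(X):
    |P|=2: 2 collections, coeffs (), (1,1)
    |P|=3: 1 collection, coeffs (1)
    |P|=4: 1 collection, coeffs ()
    |P|=5: 1 collection, coeffs (1)


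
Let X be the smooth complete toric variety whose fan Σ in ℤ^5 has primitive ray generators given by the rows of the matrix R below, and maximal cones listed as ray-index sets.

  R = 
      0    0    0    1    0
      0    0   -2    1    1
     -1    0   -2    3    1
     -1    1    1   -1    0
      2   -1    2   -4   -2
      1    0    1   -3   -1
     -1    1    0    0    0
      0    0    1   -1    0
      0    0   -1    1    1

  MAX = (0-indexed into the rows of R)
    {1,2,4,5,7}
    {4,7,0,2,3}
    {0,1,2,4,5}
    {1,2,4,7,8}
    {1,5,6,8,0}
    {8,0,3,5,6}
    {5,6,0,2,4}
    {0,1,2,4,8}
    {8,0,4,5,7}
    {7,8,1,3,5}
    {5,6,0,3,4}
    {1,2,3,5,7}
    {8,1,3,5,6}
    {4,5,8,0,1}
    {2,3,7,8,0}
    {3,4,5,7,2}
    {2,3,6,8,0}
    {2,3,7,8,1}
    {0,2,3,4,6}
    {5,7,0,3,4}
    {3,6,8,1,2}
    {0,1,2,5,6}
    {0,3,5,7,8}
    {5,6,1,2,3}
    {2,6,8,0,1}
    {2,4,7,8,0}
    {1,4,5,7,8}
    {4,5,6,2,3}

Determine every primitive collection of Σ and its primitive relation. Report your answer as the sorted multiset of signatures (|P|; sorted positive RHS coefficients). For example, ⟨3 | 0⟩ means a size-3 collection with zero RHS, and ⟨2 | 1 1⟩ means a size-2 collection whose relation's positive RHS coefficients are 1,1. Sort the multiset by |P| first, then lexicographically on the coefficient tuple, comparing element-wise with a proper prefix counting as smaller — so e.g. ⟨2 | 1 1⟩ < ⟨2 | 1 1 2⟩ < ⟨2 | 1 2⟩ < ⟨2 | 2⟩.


The 10 primitive collections of Σ (r=9, n=5):

  {6,7}:  v_{6} + v_{7} = v_{3}  →  sig = ⟨2 | 1⟩
  {0,1,7}:  v_{0} + v_{1} + v_{7} = v_{8}  →  sig = ⟨3 | 1⟩
  {2,5,8}:  v_{2} + v_{5} + v_{8} = v_{1}  →  sig = ⟨3 | 1⟩
  {4,6,8}:  v_{4} + v_{6} + v_{8} = v_{5}  →  sig = ⟨3 | 1⟩
  {0,1,3}:  v_{0} + v_{1} + v_{3} = v_{6} + v_{8}  →  sig = ⟨3 | 1 1⟩
  {3,4,8}:  v_{3} + v_{4} + v_{8} = v_{5} + v_{7}  →  sig = ⟨3 | 1 1⟩
  {1,3,4}:  v_{1} + v_{3} + v_{4} = v_{2} + 2·v_{5} + v_{7}  →  sig = ⟨3 | 1 1 2⟩
  {1,4,6}:  v_{1} + v_{4} + v_{6} = v_{2} + 2·v_{5}  →  sig = ⟨3 | 1 2⟩
  {0,2,5,7}:  v_{0} + v_{2} + v_{5} + v_{7} = 0  →  sig = ⟨4 | 0⟩
  {0,2,3,5}:  v_{0} + v_{2} + v_{3} + v_{5} = v_{6}  →  sig = ⟨4 | 1⟩

so the primitive-relation signature multiset is
    ⟨2 | 1⟩
    ⟨3 | 1⟩
    ⟨3 | 1⟩
    ⟨3 | 1⟩
    ⟨3 | 1 1⟩
    ⟨3 | 1 1⟩
    ⟨3 | 1 1 2⟩
    ⟨3 | 1 2⟩
    ⟨4 | 0⟩
    ⟨4 | 1⟩


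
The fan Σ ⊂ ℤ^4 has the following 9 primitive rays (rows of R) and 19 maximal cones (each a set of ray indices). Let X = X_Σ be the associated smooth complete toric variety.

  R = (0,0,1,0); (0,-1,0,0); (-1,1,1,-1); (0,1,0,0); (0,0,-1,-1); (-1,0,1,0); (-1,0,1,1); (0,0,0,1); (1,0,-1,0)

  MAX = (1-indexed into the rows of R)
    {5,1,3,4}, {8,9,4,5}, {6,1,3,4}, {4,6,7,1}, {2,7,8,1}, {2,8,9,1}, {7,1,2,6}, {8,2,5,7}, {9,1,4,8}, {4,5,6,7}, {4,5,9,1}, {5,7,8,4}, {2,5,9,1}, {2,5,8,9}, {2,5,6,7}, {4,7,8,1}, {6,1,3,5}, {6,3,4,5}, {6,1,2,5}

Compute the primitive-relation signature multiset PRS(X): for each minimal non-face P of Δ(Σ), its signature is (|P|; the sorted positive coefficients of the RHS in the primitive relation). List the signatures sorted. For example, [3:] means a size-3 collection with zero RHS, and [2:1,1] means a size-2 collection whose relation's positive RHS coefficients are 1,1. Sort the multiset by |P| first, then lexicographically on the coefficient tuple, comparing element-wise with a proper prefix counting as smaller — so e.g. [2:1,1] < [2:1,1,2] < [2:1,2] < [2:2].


Σ has 11 primitive collections:

  {2,4}:  v_{2} + v_{4} = 0  so sig = [2:]
  {6,9}:  v_{6} + v_{9} = 0  so sig = [2:]
  {6,8}:  v_{6} + v_{8} = v_{7}  so sig = [2:1]
  {7,9}:  v_{7} + v_{9} = v_{8}  so sig = [2:1]
  {3,8}:  v_{3} + v_{8} = v_{4} + v_{6}  so sig = [2:1,1]
  {2,3}:  v_{2} + v_{3} = v_{1} + v_{5} + v_{6}  so sig = [2:1,1,1]
  {3,9}:  v_{3} + v_{9} = v_{1} + v_{4} + v_{5}  so sig = [2:1,1,1]
  {3,7}:  v_{3} + v_{7} = v_{4} + 2·v_{6}  so sig = [2:1,2]
  {1,5,8}:  v_{1} + v_{5} + v_{8} = 0  so sig = [3:]
  {1,5,7}:  v_{1} + v_{5} + v_{7} = v_{6}  so sig = [3:1]
  {1,4,5,6}:  v_{1} + v_{4} + v_{5} + v_{6} = v_{3}  so sig = [4:1]

Sorted signature multiset PRS(X):
[[2:], [2:], [2:1], [2:1], [2:1,1], [2:1,1,1], [2:1,1,1], [2:1,2], [3:], [3:1], [4:1]]


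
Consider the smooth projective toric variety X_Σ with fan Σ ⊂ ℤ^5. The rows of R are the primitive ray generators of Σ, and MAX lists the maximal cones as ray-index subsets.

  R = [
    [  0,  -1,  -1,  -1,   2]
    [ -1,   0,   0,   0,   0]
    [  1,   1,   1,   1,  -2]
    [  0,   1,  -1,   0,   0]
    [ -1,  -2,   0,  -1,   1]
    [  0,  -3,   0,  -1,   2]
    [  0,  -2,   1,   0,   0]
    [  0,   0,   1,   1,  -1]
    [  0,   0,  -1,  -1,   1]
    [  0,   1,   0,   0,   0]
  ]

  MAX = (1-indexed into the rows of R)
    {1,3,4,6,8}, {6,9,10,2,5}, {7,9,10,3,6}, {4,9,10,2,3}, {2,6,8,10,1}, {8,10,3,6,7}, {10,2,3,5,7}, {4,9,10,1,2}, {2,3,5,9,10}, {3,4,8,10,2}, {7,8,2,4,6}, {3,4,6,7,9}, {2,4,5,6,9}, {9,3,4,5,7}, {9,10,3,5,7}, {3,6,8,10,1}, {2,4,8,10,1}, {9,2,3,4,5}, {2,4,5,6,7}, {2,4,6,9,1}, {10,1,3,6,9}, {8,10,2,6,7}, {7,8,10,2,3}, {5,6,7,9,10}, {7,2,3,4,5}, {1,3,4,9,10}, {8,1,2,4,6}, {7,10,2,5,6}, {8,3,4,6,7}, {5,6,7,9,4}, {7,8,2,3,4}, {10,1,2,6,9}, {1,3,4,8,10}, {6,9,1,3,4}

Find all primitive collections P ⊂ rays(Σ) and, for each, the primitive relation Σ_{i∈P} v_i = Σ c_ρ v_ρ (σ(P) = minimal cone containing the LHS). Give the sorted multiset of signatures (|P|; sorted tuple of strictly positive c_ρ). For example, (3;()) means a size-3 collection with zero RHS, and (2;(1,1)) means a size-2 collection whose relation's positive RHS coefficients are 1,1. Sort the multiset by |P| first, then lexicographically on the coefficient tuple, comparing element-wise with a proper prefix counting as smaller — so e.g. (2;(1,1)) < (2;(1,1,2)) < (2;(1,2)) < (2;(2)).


Minimal non-faces — 11 found among 10 rays, 34 max cones:

  • {8,9}:  v_{8} + v_{9} = 0  so sig = (2;())
  • {1,7}:  v_{1} + v_{7} = v_{6}  so sig = (2;(1))
  • {5,8}:  v_{5} + v_{8} = v_{2} + v_{7}  so sig = (2;(1,1))
  • {1,5}:  v_{1} + v_{5} = v_{2} + v_{6} + v_{9}  so sig = (2;(1,1,1))
  • {1,2,3}:  v_{1} + v_{2} + v_{3} = 0  so sig = (3;())
  • {4,7,10}:  v_{4} + v_{7} + v_{10} = 0  so sig = (3;())
  • {2,3,6}:  v_{2} + v_{3} + v_{6} = v_{7}  so sig = (3;(1))
  • {2,7,9}:  v_{2} + v_{7} + v_{9} = v_{5}  so sig = (3;(1))
  • {4,6,10}:  v_{4} + v_{6} + v_{10} = v_{1}  so sig = (3;(1))
  • {4,5,10}:  v_{4} + v_{5} + v_{10} = v_{2} + v_{9}  so sig = (3;(1,1))
  • {3,5,6}:  v_{3} + v_{5} + v_{6} = 2·v_{7} + v_{9}  so sig = (3;(1,2))

Signatures (|P|; sorted positive RHS coefficients), sorted:
    (2;())
    (2;(1))
    (2;(1,1))
    (2;(1,1,1))
    (3;())
    (3;())
    (3;(1))
    (3;(1))
    (3;(1))
    (3;(1,1))
    (3;(1,2))


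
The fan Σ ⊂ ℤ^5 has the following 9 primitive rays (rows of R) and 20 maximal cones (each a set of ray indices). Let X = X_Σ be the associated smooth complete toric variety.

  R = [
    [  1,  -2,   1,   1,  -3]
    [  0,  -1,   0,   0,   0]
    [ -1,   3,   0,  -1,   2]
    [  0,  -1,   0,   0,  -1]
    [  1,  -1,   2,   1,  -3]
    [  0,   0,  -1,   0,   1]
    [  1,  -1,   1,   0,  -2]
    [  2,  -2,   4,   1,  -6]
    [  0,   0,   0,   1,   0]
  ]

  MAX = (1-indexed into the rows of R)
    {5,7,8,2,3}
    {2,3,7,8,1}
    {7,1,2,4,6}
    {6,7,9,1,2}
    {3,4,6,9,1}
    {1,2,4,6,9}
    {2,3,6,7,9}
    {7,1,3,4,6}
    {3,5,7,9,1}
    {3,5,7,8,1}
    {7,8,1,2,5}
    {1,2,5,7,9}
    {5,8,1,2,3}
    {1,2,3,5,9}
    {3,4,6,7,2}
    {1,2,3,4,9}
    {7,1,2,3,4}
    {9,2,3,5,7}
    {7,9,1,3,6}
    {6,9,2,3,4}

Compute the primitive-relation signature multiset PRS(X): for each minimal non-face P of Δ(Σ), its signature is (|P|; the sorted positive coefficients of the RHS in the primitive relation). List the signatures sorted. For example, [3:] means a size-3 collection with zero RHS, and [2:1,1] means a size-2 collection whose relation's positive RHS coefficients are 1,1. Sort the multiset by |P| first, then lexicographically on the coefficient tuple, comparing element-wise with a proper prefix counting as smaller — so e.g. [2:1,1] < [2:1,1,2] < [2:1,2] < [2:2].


Primitive collections (9):

  P = {5,6}:  v_{5} + v_{6} = v_{7} + v_{9}  →  sig = [2:1,1]
  P = {6,8}:  v_{6} + v_{8} = v_{5} + v_{7}  →  sig = [2:1,1]
  P = {4,5}:  v_{4} + v_{5} = 2·v_{1} + v_{2} + v_{3}  →  sig = [2:1,1,2]
  P = {4,8}:  v_{4} + v_{8} = 3·v_{1} + 2·v_{2} + 2·v_{3} + v_{7}  →  sig = [2:1,2,2,3]
  P = {8,9}:  v_{8} + v_{9} = 2·v_{5}  →  sig = [2:2]
  P = {4,7,9}:  v_{4} + v_{7} + v_{9} = v_{1}  →  sig = [3:1]
  P = {1,2,3,6}:  v_{1} + v_{2} + v_{3} + v_{6} = 0  →  sig = [4:]
  P = {1,2,3,5,7}:  v_{1} + v_{2} + v_{3} + v_{5} + v_{7} = v_{8}  →  sig = [5:1]
  P = {1,2,3,7,9}:  v_{1} + v_{2} + v_{3} + v_{7} + v_{9} = v_{5}  →  sig = [5:1]

Sorted signature multiset PRS(X):
    |P|=2: 5 collections, coeffs (1,1), (1,1), (1,1,2), (1,2,2,3), (2)
    |P|=3: 1 collection, coeffs (1)
    |P|=4: 1 collection, coeffs ()
    |P|=5: 2 collections, coeffs (1), (1)


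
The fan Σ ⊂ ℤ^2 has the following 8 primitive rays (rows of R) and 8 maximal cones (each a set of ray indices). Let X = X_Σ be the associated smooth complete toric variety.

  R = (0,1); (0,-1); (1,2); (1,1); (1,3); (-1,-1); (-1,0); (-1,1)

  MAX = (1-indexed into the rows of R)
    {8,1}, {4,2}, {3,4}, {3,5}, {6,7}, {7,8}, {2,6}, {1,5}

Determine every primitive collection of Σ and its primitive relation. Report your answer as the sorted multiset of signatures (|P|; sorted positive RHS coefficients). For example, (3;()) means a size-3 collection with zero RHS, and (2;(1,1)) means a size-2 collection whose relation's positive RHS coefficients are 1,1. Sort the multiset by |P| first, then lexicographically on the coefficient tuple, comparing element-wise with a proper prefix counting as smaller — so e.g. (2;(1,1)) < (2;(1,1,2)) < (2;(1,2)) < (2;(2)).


|primitive collections| = 20. Relations:

  P={1,2}:  v_{1} + v_{2} = 0  ⇒ sig = (2;())
  P={4,6}:  v_{4} + v_{6} = 0  ⇒ sig = (2;())
  P={1,3}:  v_{1} + v_{3} = v_{5}  ⇒ sig = (2;(1))
  P={1,4}:  v_{1} + v_{4} = v_{3}  ⇒ sig = (2;(1))
  P={1,6}:  v_{1} + v_{6} = v_{7}  ⇒ sig = (2;(1))
  P={1,7}:  v_{1} + v_{7} = v_{8}  ⇒ sig = (2;(1))
  P={2,3}:  v_{2} + v_{3} = v_{4}  ⇒ sig = (2;(1))
  P={2,5}:  v_{2} + v_{5} = v_{3}  ⇒ sig = (2;(1))
  P={2,7}:  v_{2} + v_{7} = v_{6}  ⇒ sig = (2;(1))
  P={2,8}:  v_{2} + v_{8} = v_{7}  ⇒ sig = (2;(1))
  P={3,6}:  v_{3} + v_{6} = v_{1}  ⇒ sig = (2;(1))
  P={4,7}:  v_{4} + v_{7} = v_{1}  ⇒ sig = (2;(1))
  P={3,7}:  v_{3} + v_{7} = 2·v_{1}  ⇒ sig = (2;(2))
  P={4,5}:  v_{4} + v_{5} = 2·v_{3}  ⇒ sig = (2;(2))
  P={4,8}:  v_{4} + v_{8} = 2·v_{1}  ⇒ sig = (2;(2))
  P={5,6}:  v_{5} + v_{6} = 2·v_{1}  ⇒ sig = (2;(2))
  P={6,8}:  v_{6} + v_{8} = 2·v_{7}  ⇒ sig = (2;(2))
  P={3,8}:  v_{3} + v_{8} = 3·v_{1}  ⇒ sig = (2;(3))
  P={5,7}:  v_{5} + v_{7} = 3·v_{1}  ⇒ sig = (2;(3))
  P={5,8}:  v_{5} + v_{8} = 4·v_{1}  ⇒ sig = (2;(4))

Hence PRS(X_Σ) =
    |P|=2: 20 collections, coeffs (), (), (1), (1), (1), (1), (1), (1), (1), (1), (1), (1), (2), (2), (2), (2), (2), (3), (3), (4)


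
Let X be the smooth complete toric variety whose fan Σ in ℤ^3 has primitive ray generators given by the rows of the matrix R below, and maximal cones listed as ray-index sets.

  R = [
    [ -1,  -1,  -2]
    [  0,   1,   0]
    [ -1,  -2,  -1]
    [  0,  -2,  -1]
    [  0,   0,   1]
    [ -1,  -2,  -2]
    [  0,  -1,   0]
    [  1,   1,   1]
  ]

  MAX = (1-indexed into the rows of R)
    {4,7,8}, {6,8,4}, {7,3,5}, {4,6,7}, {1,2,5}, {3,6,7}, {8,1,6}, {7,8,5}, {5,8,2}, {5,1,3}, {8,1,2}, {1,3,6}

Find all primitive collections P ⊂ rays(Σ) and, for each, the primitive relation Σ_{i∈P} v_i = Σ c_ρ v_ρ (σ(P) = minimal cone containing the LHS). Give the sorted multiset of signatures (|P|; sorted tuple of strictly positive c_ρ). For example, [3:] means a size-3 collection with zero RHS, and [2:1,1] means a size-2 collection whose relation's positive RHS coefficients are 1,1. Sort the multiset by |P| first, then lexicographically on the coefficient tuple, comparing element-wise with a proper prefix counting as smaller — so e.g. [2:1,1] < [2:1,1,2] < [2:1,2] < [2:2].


|primitive collections| = 12. Relations:

  P = {2,7}:  v_{2} + v_{7} = 0  so sig = [2:]
  P = {1,7}:  v_{1} + v_{7} = v_{6}  so sig = [2:1]
  P = {2,6}:  v_{2} + v_{6} = v_{1}  so sig = [2:1]
  P = {3,8}:  v_{3} + v_{8} = v_{7}  so sig = [2:1]
  P = {5,6}:  v_{5} + v_{6} = v_{3}  so sig = [2:1]
  P = {2,3}:  v_{2} + v_{3} = v_{1} + v_{5}  so sig = [2:1,1]
  P = {2,4}:  v_{2} + v_{4} = v_{6} + v_{8}  so sig = [2:1,1]
  P = {1,4}:  v_{1} + v_{4} = 2·v_{6} + v_{8}  so sig = [2:1,2]
  P = {3,4}:  v_{3} + v_{4} = v_{6} + 2·v_{7}  so sig = [2:1,2]
  P = {4,5}:  v_{4} + v_{5} = 2·v_{7}  so sig = [2:2]
  P = {1,5,8}:  v_{1} + v_{5} + v_{8} = 0  so sig = [3:]
  P = {6,7,8}:  v_{6} + v_{7} + v_{8} = v_{4}  so sig = [3:1]

Sorted signature multiset PRS(X):
[[2:], [2:1], [2:1], [2:1], [2:1], [2:1,1], [2:1,1], [2:1,2], [2:1,2], [2:2], [3:], [3:1]]


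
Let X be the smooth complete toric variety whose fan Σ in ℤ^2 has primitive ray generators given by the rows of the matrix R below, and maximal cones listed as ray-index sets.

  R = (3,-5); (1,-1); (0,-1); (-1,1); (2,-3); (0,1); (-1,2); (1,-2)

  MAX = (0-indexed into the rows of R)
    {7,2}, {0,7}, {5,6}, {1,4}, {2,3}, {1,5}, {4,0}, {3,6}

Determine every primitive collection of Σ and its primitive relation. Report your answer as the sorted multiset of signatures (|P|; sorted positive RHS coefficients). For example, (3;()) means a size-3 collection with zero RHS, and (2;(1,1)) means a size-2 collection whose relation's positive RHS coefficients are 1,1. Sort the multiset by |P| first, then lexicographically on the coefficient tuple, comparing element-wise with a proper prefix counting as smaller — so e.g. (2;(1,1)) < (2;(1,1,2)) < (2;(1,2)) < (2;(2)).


Minimal non-faces — 20 found among 8 rays, 8 max cones:

  P = {1,3}:  v_{1} + v_{3} = 0  so sig = (2;())
  P = {2,5}:  v_{2} + v_{5} = 0  so sig = (2;())
  P = {6,7}:  v_{6} + v_{7} = 0  so sig = (2;())
  P = {0,6}:  v_{0} + v_{6} = v_{4}  so sig = (2;(1))
  P = {1,2}:  v_{1} + v_{2} = v_{7}  so sig = (2;(1))
  P = {1,6}:  v_{1} + v_{6} = v_{5}  so sig = (2;(1))
  P = {1,7}:  v_{1} + v_{7} = v_{4}  so sig = (2;(1))
  P = {2,6}:  v_{2} + v_{6} = v_{3}  so sig = (2;(1))
  P = {3,4}:  v_{3} + v_{4} = v_{7}  so sig = (2;(1))
  P = {3,5}:  v_{3} + v_{5} = v_{6}  so sig = (2;(1))
  P = {3,7}:  v_{3} + v_{7} = v_{2}  so sig = (2;(1))
  P = {4,6}:  v_{4} + v_{6} = v_{1}  so sig = (2;(1))
  P = {4,7}:  v_{4} + v_{7} = v_{0}  so sig = (2;(1))
  P = {5,7}:  v_{5} + v_{7} = v_{1}  so sig = (2;(1))
  P = {0,5}:  v_{0} + v_{5} = v_{1} + v_{4}  so sig = (2;(1,1))
  P = {0,1}:  v_{0} + v_{1} = 2·v_{4}  so sig = (2;(2))
  P = {0,3}:  v_{0} + v_{3} = 2·v_{7}  so sig = (2;(2))
  P = {2,4}:  v_{2} + v_{4} = 2·v_{7}  so sig = (2;(2))
  P = {4,5}:  v_{4} + v_{5} = 2·v_{1}  so sig = (2;(2))
  P = {0,2}:  v_{0} + v_{2} = 3·v_{7}  so sig = (2;(3))

Signatures (|P|; sorted positive RHS coefficients), sorted:
    (2;())
    (2;())
    (2;())
    (2;(1))
    (2;(1))
    (2;(1))
    (2;(1))
    (2;(1))
    (2;(1))
    (2;(1))
    (2;(1))
    (2;(1))
    (2;(1))
    (2;(1))
    (2;(1,1))
    (2;(2))
    (2;(2))
    (2;(2))
    (2;(2))
    (2;(3))


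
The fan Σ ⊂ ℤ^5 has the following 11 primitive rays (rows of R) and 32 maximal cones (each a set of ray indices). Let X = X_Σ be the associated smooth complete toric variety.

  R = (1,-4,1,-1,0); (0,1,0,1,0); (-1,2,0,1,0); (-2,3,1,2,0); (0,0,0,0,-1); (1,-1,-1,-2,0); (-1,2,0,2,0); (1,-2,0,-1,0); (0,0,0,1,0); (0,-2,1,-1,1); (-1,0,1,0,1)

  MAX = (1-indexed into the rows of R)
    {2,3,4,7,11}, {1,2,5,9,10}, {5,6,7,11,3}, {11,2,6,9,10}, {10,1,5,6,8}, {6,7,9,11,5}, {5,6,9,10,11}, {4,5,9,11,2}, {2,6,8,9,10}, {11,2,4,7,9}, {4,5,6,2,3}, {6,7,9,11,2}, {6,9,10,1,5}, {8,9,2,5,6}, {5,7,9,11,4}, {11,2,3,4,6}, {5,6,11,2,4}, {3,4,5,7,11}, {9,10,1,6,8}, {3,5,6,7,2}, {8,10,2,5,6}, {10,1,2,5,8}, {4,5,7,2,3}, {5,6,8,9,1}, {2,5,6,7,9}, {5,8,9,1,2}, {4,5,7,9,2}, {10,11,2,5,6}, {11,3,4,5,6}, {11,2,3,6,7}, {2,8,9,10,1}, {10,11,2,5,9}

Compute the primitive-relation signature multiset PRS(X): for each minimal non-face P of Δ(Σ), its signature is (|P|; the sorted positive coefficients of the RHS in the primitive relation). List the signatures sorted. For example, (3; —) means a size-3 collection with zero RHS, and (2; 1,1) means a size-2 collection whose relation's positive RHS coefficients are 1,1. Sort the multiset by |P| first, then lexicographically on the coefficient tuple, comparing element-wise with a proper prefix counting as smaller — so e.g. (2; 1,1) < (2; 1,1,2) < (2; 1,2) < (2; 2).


20 collections generate NE(X_Σ); each relation:

  {3,8}:  v_{3} + v_{8} = 0  ⟹  sig = (2; —)
  {3,9}:  v_{3} + v_{9} = v_{7}  ⟹  sig = (2; 1)
  {3,10}:  v_{3} + v_{10} = v_{11}  ⟹  sig = (2; 1)
  {7,8}:  v_{7} + v_{8} = v_{9}  ⟹  sig = (2; 1)
  {8,11}:  v_{8} + v_{11} = v_{10}  ⟹  sig = (2; 1)
  {7,10}:  v_{7} + v_{10} = v_{9} + v_{11}  ⟹  sig = (2; 1,1)
  {1,3}:  v_{1} + v_{3} = v_{5} + v_{9} + v_{10}  ⟹  sig = (2; 1,1,1)
  {4,8}:  v_{4} + v_{8} = v_{2} + v_{5} + v_{11}  ⟹  sig = (2; 1,1,1)
  {1,4}:  v_{1} + v_{4} = v_{2} + 2·v_{5} + v_{9} + v_{10} + v_{11}  ⟹  sig = (2; 1,1,1,1,2)
  {1,7}:  v_{1} + v_{7} = v_{5} + 2·v_{9} + v_{10}  ⟹  sig = (2; 1,1,2)
  {1,11}:  v_{1} + v_{11} = v_{5} + v_{9} + 2·v_{10}  ⟹  sig = (2; 1,1,2)
  {4,10}:  v_{4} + v_{10} = v_{2} + v_{5} + 2·v_{11}  ⟹  sig = (2; 1,1,2)
  {4,6,9}:  v_{4} + v_{6} + v_{9} = v_{3}  ⟹  sig = (3; 1)
  {1,2,6}:  v_{1} + v_{2} + v_{6} = 2·v_{8}  ⟹  sig = (3; 2)
  {4,6,7}:  v_{4} + v_{6} + v_{7} = 2·v_{3}  ⟹  sig = (3; 2)
  {2,3,5,11}:  v_{2} + v_{3} + v_{5} + v_{11} = v_{4}  ⟹  sig = (4; 1)
  {5,8,9,10}:  v_{5} + v_{8} + v_{9} + v_{10} = v_{1}  ⟹  sig = (4; 1)
  {2,5,7,11}:  v_{2} + v_{5} + v_{7} + v_{11} = v_{4} + v_{9}  ⟹  sig = (4; 1,1)
  {2,5,6,9,11}:  v_{2} + v_{5} + v_{6} + v_{9} + v_{11} = 0  ⟹  sig = (5; —)
  {2,5,6,9,10}:  v_{2} + v_{5} + v_{6} + v_{9} + v_{10} = v_{8}  ⟹  sig = (5; 1)

Hence PRS(X_Σ) =
    |P|=2: 12 collections, coeffs (), (1), (1), (1), (1), (1,1), (1,1,1), (1,1,1), (1,1,1,1,2), (1,1,2), (1,1,2), (1,1,2)
    |P|=3: 3 collections, coeffs (1), (2), (2)
    |P|=4: 3 collections, coeffs (1), (1), (1,1)
    |P|=5: 2 collections, coeffs (), (1)


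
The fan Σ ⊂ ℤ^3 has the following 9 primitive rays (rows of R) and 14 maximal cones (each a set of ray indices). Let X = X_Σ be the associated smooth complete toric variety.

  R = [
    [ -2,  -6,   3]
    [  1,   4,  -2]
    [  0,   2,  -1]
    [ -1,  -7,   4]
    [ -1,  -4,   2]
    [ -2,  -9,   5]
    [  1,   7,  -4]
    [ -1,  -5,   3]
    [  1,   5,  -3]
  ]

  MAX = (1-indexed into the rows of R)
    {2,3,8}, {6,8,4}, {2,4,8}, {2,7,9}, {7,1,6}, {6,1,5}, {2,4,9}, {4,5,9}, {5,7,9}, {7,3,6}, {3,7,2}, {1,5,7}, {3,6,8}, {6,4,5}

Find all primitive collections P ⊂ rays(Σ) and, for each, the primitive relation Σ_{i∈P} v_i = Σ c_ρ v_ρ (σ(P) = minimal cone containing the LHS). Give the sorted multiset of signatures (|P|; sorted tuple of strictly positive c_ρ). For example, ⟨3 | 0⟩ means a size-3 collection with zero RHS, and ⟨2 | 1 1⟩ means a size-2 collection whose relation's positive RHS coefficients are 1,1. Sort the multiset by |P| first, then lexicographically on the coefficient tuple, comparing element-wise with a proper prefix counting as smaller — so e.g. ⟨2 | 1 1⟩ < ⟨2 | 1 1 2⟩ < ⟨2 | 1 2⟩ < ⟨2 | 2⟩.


16 collections generate NE(X_Σ); each relation:

  {2,5}:  v_{2} + v_{5} = 0  so sig = ⟨2 | 0⟩
  {4,7}:  v_{4} + v_{7} = 0  so sig = ⟨2 | 0⟩
  {8,9}:  v_{8} + v_{9} = 0  so sig = ⟨2 | 0⟩
  {2,6}:  v_{2} + v_{6} = v_{8}  so sig = ⟨2 | 1⟩
  {3,4}:  v_{3} + v_{4} = v_{8}  so sig = ⟨2 | 1⟩
  {3,9}:  v_{3} + v_{9} = v_{7}  so sig = ⟨2 | 1⟩
  {5,8}:  v_{5} + v_{8} = v_{6}  so sig = ⟨2 | 1⟩
  {6,9}:  v_{6} + v_{9} = v_{5}  so sig = ⟨2 | 1⟩
  {7,8}:  v_{7} + v_{8} = v_{3}  so sig = ⟨2 | 1⟩
  {1,2}:  v_{1} + v_{2} = v_{6} + v_{7}  so sig = ⟨2 | 1 1⟩
  {1,4}:  v_{1} + v_{4} = v_{5} + v_{6}  so sig = ⟨2 | 1 1⟩
  {3,5}:  v_{3} + v_{5} = v_{6} + v_{7}  so sig = ⟨2 | 1 1⟩
  {1,8}:  v_{1} + v_{8} = 2·v_{6} + v_{7}  so sig = ⟨2 | 1 2⟩
  {1,9}:  v_{1} + v_{9} = 2·v_{5} + v_{7}  so sig = ⟨2 | 1 2⟩
  {1,3}:  v_{1} + v_{3} = 2·v_{6} + 2·v_{7}  so sig = ⟨2 | 2 2⟩
  {5,6,7}:  v_{5} + v_{6} + v_{7} = v_{1}  so sig = ⟨3 | 1⟩

Hence PRS(X_Σ) =
    ⟨2 | 0⟩
    ⟨2 | 0⟩
    ⟨2 | 0⟩
    ⟨2 | 1⟩
    ⟨2 | 1⟩
    ⟨2 | 1⟩
    ⟨2 | 1⟩
    ⟨2 | 1⟩
    ⟨2 | 1⟩
    ⟨2 | 1 1⟩
    ⟨2 | 1 1⟩
    ⟨2 | 1 1⟩
    ⟨2 | 1 2⟩
    ⟨2 | 1 2⟩
    ⟨2 | 2 2⟩
    ⟨3 | 1⟩


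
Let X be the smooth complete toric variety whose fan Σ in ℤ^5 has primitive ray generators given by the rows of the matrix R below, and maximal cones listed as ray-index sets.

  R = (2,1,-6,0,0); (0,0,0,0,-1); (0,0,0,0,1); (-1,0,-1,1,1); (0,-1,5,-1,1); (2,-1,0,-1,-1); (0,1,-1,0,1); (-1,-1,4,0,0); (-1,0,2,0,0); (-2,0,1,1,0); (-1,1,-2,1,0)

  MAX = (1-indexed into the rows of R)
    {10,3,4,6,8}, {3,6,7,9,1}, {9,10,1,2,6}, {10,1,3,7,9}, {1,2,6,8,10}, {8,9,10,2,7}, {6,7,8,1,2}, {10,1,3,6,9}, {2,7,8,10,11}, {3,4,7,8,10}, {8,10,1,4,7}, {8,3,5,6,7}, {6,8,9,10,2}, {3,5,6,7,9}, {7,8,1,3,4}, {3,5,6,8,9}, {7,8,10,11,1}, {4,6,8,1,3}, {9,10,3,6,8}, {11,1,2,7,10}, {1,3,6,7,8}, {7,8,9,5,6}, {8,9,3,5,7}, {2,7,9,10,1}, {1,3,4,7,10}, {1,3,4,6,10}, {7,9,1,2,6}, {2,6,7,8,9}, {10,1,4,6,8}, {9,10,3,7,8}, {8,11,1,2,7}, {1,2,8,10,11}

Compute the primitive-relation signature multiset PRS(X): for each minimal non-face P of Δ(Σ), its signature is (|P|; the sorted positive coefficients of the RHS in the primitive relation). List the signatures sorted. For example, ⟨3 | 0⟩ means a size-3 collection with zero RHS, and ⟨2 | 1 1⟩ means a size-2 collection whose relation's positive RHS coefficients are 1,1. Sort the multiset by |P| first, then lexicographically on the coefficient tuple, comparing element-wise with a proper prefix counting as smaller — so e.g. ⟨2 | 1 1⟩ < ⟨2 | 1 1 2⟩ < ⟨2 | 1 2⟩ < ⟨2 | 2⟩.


Σ has 18 primitive collections:

  P={2,3}:  v_{2} + v_{3} = 0  ⇒ sig = ⟨2 | 0⟩
  P={4,9}:  v_{4} + v_{9} = v_{3} + v_{10}  ⇒ sig = ⟨2 | 1 1⟩
  P={5,11}:  v_{5} + v_{11} = v_{7} + v_{8}  ⇒ sig = ⟨2 | 1 1⟩
  P={1,5}:  v_{1} + v_{5} = v_{3} + v_{6} + v_{7}  ⇒ sig = ⟨2 | 1 1 1⟩
  P={2,4}:  v_{2} + v_{4} = v_{1} + v_{8} + v_{10}  ⇒ sig = ⟨2 | 1 1 1⟩
  P={5,10}:  v_{5} + v_{10} = v_{3} + v_{8} + v_{9}  ⇒ sig = ⟨2 | 1 1 1⟩
  P={6,11}:  v_{6} + v_{11} = v_{1} + v_{2} + v_{8}  ⇒ sig = ⟨2 | 1 1 1⟩
  P={9,11}:  v_{9} + v_{11} = v_{2} + v_{7} + v_{10}  ⇒ sig = ⟨2 | 1 1 1⟩
  P={2,5}:  v_{2} + v_{5} = v_{6} + v_{7} + v_{8} + v_{9}  ⇒ sig = ⟨2 | 1 1 1 1⟩
  P={3,11}:  v_{3} + v_{11} = v_{1} + v_{7} + v_{8} + v_{10}  ⇒ sig = ⟨2 | 1 1 1 1⟩
  P={4,5}:  v_{4} + v_{5} = 2·v_{3} + v_{8}  ⇒ sig = ⟨2 | 1 2⟩
  P={4,11}:  v_{4} + v_{11} = 2·v_{1} + v_{7} + 2·v_{8} + 2·v_{10}  ⇒ sig = ⟨2 | 1 2 2 2⟩
  P={1,8,9}:  v_{1} + v_{8} + v_{9} = 0  ⇒ sig = ⟨3 | 0⟩
  P={6,7,10}:  v_{6} + v_{7} + v_{10} = 0  ⇒ sig = ⟨3 | 0⟩
  P={4,6,7}:  v_{4} + v_{6} + v_{7} = v_{1} + v_{3} + v_{8}  ⇒ sig = ⟨3 | 1 1 1⟩
  P={1,3,8,10}:  v_{1} + v_{3} + v_{8} + v_{10} = v_{4}  ⇒ sig = ⟨4 | 1⟩
  P={1,2,7,8,10}:  v_{1} + v_{2} + v_{7} + v_{8} + v_{10} = v_{11}  ⇒ sig = ⟨5 | 1⟩
  P={3,6,7,8,9}:  v_{3} + v_{6} + v_{7} + v_{8} + v_{9} = v_{5}  ⇒ sig = ⟨5 | 1⟩

Sorted signature multiset PRS(X):
    ⟨2 | 0⟩
    ⟨2 | 1 1⟩
    ⟨2 | 1 1⟩
    ⟨2 | 1 1 1⟩
    ⟨2 | 1 1 1⟩
    ⟨2 | 1 1 1⟩
    ⟨2 | 1 1 1⟩
    ⟨2 | 1 1 1⟩
    ⟨2 | 1 1 1 1⟩
    ⟨2 | 1 1 1 1⟩
    ⟨2 | 1 2⟩
    ⟨2 | 1 2 2 2⟩
    ⟨3 | 0⟩
    ⟨3 | 0⟩
    ⟨3 | 1 1 1⟩
    ⟨4 | 1⟩
    ⟨5 | 1⟩
    ⟨5 | 1⟩


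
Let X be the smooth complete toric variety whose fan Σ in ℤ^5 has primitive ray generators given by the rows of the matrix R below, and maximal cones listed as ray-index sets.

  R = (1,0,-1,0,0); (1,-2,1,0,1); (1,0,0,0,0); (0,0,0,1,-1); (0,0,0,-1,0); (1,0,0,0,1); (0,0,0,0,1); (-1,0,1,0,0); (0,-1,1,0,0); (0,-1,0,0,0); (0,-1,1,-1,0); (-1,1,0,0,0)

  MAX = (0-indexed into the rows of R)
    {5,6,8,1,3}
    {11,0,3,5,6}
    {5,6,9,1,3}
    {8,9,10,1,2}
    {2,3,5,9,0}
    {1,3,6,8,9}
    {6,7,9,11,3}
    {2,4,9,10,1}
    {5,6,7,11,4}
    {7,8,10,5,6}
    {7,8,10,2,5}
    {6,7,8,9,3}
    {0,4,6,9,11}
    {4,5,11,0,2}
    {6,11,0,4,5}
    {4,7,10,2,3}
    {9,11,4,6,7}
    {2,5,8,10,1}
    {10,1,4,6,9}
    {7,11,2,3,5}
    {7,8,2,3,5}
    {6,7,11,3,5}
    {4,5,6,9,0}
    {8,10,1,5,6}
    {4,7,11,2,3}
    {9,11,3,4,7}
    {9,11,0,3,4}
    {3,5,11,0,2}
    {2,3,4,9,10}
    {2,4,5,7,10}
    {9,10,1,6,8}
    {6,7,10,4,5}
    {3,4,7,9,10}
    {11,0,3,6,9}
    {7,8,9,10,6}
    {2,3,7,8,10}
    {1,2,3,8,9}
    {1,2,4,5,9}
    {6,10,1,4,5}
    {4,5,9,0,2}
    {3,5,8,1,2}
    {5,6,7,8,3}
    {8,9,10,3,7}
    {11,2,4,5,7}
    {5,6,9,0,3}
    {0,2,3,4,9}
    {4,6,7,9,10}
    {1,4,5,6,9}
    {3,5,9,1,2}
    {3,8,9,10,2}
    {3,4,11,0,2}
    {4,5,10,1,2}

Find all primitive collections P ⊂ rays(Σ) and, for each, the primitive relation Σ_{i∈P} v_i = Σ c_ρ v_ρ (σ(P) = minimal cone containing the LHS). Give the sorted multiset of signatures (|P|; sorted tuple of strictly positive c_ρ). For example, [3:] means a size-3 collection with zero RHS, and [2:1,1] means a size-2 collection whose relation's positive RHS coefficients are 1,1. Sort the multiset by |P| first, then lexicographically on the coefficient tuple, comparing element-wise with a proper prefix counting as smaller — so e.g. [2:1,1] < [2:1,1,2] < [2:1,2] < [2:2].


Minimal non-faces — 22 found among 12 rays, 52 max cones:

  {0,7}:  v_{0} + v_{7} = 0 — sig = [2:]
  {2,6}:  v_{2} + v_{6} = v_{5} — sig = [2:1]
  {4,8}:  v_{4} + v_{8} = v_{10} — sig = [2:1]
  {8,11}:  v_{8} + v_{11} = v_{7} — sig = [2:1]
  {0,8}:  v_{0} + v_{8} = v_{2} + v_{9} — sig = [2:1,1]
  {1,11}:  v_{1} + v_{11} = v_{6} + v_{8} — sig = [2:1,1]
  {10,11}:  v_{10} + v_{11} = v_{4} + v_{7} — sig = [2:1,1]
  {0,10}:  v_{0} + v_{10} = v_{2} + v_{4} + v_{9} — sig = [2:1,1,1]
  {0,1}:  v_{0} + v_{1} = v_{2} + v_{5} + 2·v_{9} — sig = [2:1,1,2]
  {1,7}:  v_{1} + v_{7} = v_{6} + 2·v_{8} — sig = [2:1,2]
  {2,9,11}:  v_{2} + v_{9} + v_{11} = 0 — sig = [3:]
  {3,4,6}:  v_{3} + v_{4} + v_{6} = 0 — sig = [3:]
  {2,7,9}:  v_{2} + v_{7} + v_{9} = v_{8} — sig = [3:1]
  {3,4,5}:  v_{3} + v_{4} + v_{5} = v_{2} — sig = [3:1]
  {3,6,10}:  v_{3} + v_{6} + v_{10} = v_{8} — sig = [3:1]
  {5,8,9}:  v_{5} + v_{8} + v_{9} = v_{1} — sig = [3:1]
  {5,9,11}:  v_{5} + v_{9} + v_{11} = v_{6} — sig = [3:1]
  {3,5,10}:  v_{3} + v_{5} + v_{10} = v_{2} + v_{8} — sig = [3:1,1]
  {5,7,9}:  v_{5} + v_{7} + v_{9} = v_{6} + v_{8} — sig = [3:1,1]
  {5,9,10}:  v_{5} + v_{9} + v_{10} = v_{1} + v_{4} — sig = [3:1,1]
  {1,3,4}:  v_{1} + v_{3} + v_{4} = v_{2} + v_{8} + v_{9} — sig = [3:1,1,1]
  {1,3,10}:  v_{1} + v_{3} + v_{10} = v_{2} + 2·v_{8} + v_{9} — sig = [3:1,1,2]

Signatures (|P|; sorted positive RHS coefficients), sorted:
    [2:]
    [2:1]
    [2:1]
    [2:1]
    [2:1,1]
    [2:1,1]
    [2:1,1]
    [2:1,1,1]
    [2:1,1,2]
    [2:1,2]
    [3:]
    [3:]
    [3:1]
    [3:1]
    [3:1]
    [3:1]
    [3:1]
    [3:1,1]
    [3:1,1]
    [3:1,1]
    [3:1,1,1]
    [3:1,1,2]


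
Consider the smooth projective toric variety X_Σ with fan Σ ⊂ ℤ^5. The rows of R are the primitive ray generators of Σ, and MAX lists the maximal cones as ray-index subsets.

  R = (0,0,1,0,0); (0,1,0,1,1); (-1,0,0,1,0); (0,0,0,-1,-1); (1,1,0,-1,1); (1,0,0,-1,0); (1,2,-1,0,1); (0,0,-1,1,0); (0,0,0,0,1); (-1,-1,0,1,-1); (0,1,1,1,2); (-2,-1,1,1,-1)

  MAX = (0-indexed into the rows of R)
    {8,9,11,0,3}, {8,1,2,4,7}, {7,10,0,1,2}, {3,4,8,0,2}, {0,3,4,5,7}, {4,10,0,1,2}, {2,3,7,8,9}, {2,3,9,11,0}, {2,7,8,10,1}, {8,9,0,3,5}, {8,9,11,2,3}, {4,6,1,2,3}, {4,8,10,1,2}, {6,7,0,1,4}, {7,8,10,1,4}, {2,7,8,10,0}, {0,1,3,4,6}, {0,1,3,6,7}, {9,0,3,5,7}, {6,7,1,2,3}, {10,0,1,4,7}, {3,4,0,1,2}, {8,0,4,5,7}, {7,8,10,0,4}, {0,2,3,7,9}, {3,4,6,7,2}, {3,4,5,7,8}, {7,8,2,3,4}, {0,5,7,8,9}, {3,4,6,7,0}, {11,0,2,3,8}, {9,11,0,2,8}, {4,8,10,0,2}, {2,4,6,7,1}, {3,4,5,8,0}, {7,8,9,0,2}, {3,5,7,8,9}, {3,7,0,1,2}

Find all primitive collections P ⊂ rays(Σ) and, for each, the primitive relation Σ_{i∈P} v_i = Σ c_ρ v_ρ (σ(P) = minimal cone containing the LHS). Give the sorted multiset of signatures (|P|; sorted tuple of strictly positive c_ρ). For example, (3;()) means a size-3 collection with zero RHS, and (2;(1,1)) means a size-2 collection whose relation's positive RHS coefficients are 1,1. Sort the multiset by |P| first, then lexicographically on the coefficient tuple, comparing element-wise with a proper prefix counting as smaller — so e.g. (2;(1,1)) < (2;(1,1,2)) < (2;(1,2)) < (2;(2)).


25 collections generate NE(X_Σ); each relation:

  • {2,5}:  v_{2} + v_{5} = 0  ⟹  sig = (2;())
  • {4,9}:  v_{4} + v_{9} = 0  ⟹  sig = (2;())
  • {7,11}:  v_{7} + v_{11} = v_{2} + v_{9}  ⟹  sig = (2;(1,1))
  • {1,5}:  v_{1} + v_{5} = v_{0} + v_{4} + v_{7}  ⟹  sig = (2;(1,1,1))
  • {1,9}:  v_{1} + v_{9} = v_{0} + v_{2} + v_{7}  ⟹  sig = (2;(1,1,1))
  • {3,10}:  v_{3} + v_{10} = v_{0} + v_{2} + v_{4}  ⟹  sig = (2;(1,1,1))
  • {6,9}:  v_{6} + v_{9} = v_{1} + v_{3} + v_{7}  ⟹  sig = (2;(1,1,1))
  • {6,11}:  v_{6} + v_{11} = v_{1} + v_{2} + v_{3}  ⟹  sig = (2;(1,1,1))
  • {4,11}:  v_{4} + v_{11} = v_{0} + v_{2} + v_{3} + v_{8}  ⟹  sig = (2;(1,1,1,1))
  • {5,11}:  v_{5} + v_{11} = v_{0} + v_{3} + v_{8} + v_{9}  ⟹  sig = (2;(1,1,1,1))
  • {5,10}:  v_{5} + v_{10} = 2·v_{0} + v_{4} + v_{7} + v_{8}  ⟹  sig = (2;(1,1,1,2))
  • {9,10}:  v_{9} + v_{10} = 2·v_{0} + v_{2} + v_{7} + v_{8}  ⟹  sig = (2;(1,1,1,2))
  • {6,8}:  v_{6} + v_{8} = v_{2} + 2·v_{4} + v_{7}  ⟹  sig = (2;(1,1,2))
  • {5,6}:  v_{5} + v_{6} = v_{0} + v_{3} + 2·v_{4} + 2·v_{7}  ⟹  sig = (2;(1,1,2,2))
  • {1,11}:  v_{1} + v_{11} = v_{0} + 2·v_{2}  ⟹  sig = (2;(1,2))
  • {6,10}:  v_{6} + v_{10} = 2·v_{1} + v_{4}  ⟹  sig = (2;(1,2))
  • {10,11}:  v_{10} + v_{11} = 2·v_{0} + 2·v_{2} + v_{8}  ⟹  sig = (2;(1,2,2))
  • {0,1,8}:  v_{0} + v_{1} + v_{8} = v_{10}  ⟹  sig = (3;(1))
  • {1,3,8}:  v_{1} + v_{3} + v_{8} = v_{2} + v_{4}  ⟹  sig = (3;(1,1))
  • {0,2,6}:  v_{0} + v_{2} + v_{6} = 2·v_{1} + v_{3}  ⟹  sig = (3;(1,2))
  • {0,3,7,8}:  v_{0} + v_{3} + v_{7} + v_{8} = 0  ⟹  sig = (4;())
  • {0,2,4,7}:  v_{0} + v_{2} + v_{4} + v_{7} = v_{1}  ⟹  sig = (4;(1))
  • {1,3,4,7}:  v_{1} + v_{3} + v_{4} + v_{7} = v_{6}  ⟹  sig = (4;(1))
  • {2,4,7,10}:  v_{2} + v_{4} + v_{7} + v_{10} = 2·v_{1} + v_{8}  ⟹  sig = (4;(1,2))
  • {0,2,3,8,9}:  v_{0} + v_{2} + v_{3} + v_{8} + v_{9} = v_{11}  ⟹  sig = (5;(1))

so the primitive-relation signature multiset is
    (2;())
    (2;())
    (2;(1,1))
    (2;(1,1,1))
    (2;(1,1,1))
    (2;(1,1,1))
    (2;(1,1,1))
    (2;(1,1,1))
    (2;(1,1,1,1))
    (2;(1,1,1,1))
    (2;(1,1,1,2))
    (2;(1,1,1,2))
    (2;(1,1,2))
    (2;(1,1,2,2))
    (2;(1,2))
    (2;(1,2))
    (2;(1,2,2))
    (3;(1))
    (3;(1,1))
    (3;(1,2))
    (4;())
    (4;(1))
    (4;(1))
    (4;(1,2))
    (5;(1))


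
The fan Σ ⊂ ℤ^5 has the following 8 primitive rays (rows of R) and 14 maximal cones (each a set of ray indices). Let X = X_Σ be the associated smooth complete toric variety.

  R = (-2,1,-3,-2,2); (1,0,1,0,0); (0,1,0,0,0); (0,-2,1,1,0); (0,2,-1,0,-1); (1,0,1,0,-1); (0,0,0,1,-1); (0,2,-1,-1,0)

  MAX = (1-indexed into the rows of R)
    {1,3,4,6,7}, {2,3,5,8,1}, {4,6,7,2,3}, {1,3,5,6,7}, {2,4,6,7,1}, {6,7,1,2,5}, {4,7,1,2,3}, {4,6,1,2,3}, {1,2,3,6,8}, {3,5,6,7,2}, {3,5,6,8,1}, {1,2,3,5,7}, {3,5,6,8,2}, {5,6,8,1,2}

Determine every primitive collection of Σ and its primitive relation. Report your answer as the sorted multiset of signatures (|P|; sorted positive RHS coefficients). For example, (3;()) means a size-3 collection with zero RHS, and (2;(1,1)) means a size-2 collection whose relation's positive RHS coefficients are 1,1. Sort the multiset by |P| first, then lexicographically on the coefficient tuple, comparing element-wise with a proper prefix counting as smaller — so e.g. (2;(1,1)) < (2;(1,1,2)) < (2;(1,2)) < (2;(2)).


5 minimal non-faces of Δ(Σ) (on 8 rays):

  P = {4,8}:  v_{4} + v_{8} = 0  →  sig = (2;())
  P = {4,5}:  v_{4} + v_{5} = v_{7}  →  sig = (2;(1))
  P = {7,8}:  v_{7} + v_{8} = v_{5}  →  sig = (2;(1))
  P = {1,2,3,6,7}:  v_{1} + v_{2} + v_{3} + v_{6} + v_{7} = v_{8}  →  sig = (5;(1))
  P = {1,2,3,5,6}:  v_{1} + v_{2} + v_{3} + v_{5} + v_{6} = 2·v_{8}  →  sig = (5;(2))

Signatures (|P|; sorted positive RHS coefficients), sorted:
{ (2;()),  (2;(1)) ×2,  (5;(1)),  (5;(2)) }
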